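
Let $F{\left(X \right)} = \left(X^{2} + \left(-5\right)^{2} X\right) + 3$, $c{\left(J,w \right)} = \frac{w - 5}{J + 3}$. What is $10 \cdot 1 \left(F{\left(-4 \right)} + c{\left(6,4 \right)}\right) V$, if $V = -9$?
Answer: $7300$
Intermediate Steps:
$c{\left(J,w \right)} = \frac{-5 + w}{3 + J}$
$F{\left(X \right)} = 3 + X^{2} + 25 X$ ($F{\left(X \right)} = \left(X^{2} + 25 X\right) + 3 = 3 + X^{2} + 25 X$)
$10 \cdot 1 \left(F{\left(-4 \right)} + c{\left(6,4 \right)}\right) V = 10 \cdot 1 \left(\left(3 + \left(-4\right)^{2} + 25 \left(-4\right)\right) + \frac{-5 + 4}{3 + 6}\right) \left(-9\right) = 10 \cdot 1 \left(\left(3 + 16 - 100\right) + \frac{1}{9} \left(-1\right)\right) \left(-9\right) = 10 \cdot 1 \left(-81 + \frac{1}{9} \left(-1\right)\right) \left(-9\right) = 10 \cdot 1 \left(-81 - \frac{1}{9}\right) \left(-9\right) = 10 \cdot 1 \left(- \frac{730}{9}\right) \left(-9\right) = 10 \left(- \frac{730}{9}\right) \left(-9\right) = \left(- \frac{7300}{9}\right) \left(-9\right) = 7300$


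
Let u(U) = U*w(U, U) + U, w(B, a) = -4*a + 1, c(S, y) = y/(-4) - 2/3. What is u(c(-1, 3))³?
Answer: -59776471/46656 ≈ -1281.2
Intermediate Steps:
c(S, y) = -⅔ - y/4 (c(S, y) = y*(-¼) - 2*⅓ = -y/4 - ⅔ = -⅔ - y/4)
w(B, a) = 1 - 4*a
u(U) = U + U*(1 - 4*U) (u(U) = U*(1 - 4*U) + U = U + U*(1 - 4*U))
u(c(-1, 3))³ = (2*(-⅔ - ¼*3)*(1 - 2*(-⅔ - ¼*3)))³ = (2*(-⅔ - ¾)*(1 - 2*(-⅔ - ¾)))³ = (2*(-17/12)*(1 - 2*(-17/12)))³ = (2*(-17/12)*(1 + 17/6))³ = (2*(-17/12)*(23/6))³ = (-391/36)³ = -59776471/46656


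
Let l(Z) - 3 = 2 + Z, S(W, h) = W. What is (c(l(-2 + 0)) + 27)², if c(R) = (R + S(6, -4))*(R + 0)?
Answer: 2916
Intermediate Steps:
l(Z) = 5 + Z (l(Z) = 3 + (2 + Z) = 5 + Z)
c(R) = R*(6 + R) (c(R) = (R + 6)*(R + 0) = (6 + R)*R = R*(6 + R))
(c(l(-2 + 0)) + 27)² = ((5 + (-2 + 0))*(6 + (5 + (-2 + 0))) + 27)² = ((5 - 2)*(6 + (5 - 2)) + 27)² = (3*(6 + 3) + 27)² = (3*9 + 27)² = (27 + 27)² = 54² = 2916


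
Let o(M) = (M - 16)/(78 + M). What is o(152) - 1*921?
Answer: -105847/115 ≈ -920.41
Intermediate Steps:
o(M) = (-16 + M)/(78 + M)
o(152) - 1*921 = (-16 + 152)/(78 + 152) - 1*921 = 136/230 - 921 = (1/230)*136 - 921 = 68/115 - 921 = -105847/115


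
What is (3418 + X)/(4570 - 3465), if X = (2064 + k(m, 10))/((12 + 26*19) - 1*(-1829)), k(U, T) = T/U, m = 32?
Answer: 127729509/41282800 ≈ 3.0940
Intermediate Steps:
X = 33029/37360 (X = (2064 + 10/32)/((12 + 26*19) - 1*(-1829)) = (2064 + 10*(1/32))/((12 + 494) + 1829) = (2064 + 5/16)/(506 + 1829) = (33029/16)/2335 = (33029/16)*(1/2335) = 33029/37360 ≈ 0.88407)
(3418 + X)/(4570 - 3465) = (3418 + 33029/37360)/(4570 - 3465) = (127729509/37360)/1105 = (127729509/37360)*(1/1105) = 127729509/41282800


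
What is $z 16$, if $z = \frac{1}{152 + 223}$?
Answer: $\frac{16}{375} \approx 0.042667$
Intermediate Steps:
$z = \frac{1}{375} \approx 0.0026667$
$z 16 = \frac{1}{375} \cdot 16 = \frac{16}{375}$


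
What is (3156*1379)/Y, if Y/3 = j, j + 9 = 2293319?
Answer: 725354/1146655 ≈ 0.63258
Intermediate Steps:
j = 2293310 (j = -9 + 2293319 = 2293310)
Y = 6879930 (Y = 3*2293310 = 6879930)
(3156*1379)/Y = (3156*1379)/6879930 = 4352124*(1/6879930) = 725354/1146655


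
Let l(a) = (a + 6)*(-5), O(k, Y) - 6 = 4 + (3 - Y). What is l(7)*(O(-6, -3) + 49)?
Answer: -4225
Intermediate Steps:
O(k, Y) = 13 - Y (O(k, Y) = 6 + (4 + (3 - Y)) = 6 + (7 - Y) = 13 - Y)
l(a) = -30 - 5*a (l(a) = (6 + a)*(-5) = -30 - 5*a)
l(7)*(O(-6, -3) + 49) = (-30 - 5*7)*((13 - 1*(-3)) + 49) = (-30 - 35)*((13 + 3) + 49) = -65*(16 + 49) = -65*65 = -4225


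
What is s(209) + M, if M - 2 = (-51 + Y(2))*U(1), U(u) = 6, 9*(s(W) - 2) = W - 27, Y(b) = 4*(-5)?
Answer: -3616/9 ≈ -401.78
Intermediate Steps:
Y(b) = -20
s(W) = -1 + W/9 (s(W) = 2 + (W - 27)/9 = 2 + (-27 + W)/9 = 2 + (-3 + W/9) = -1 + W/9)
M = -424 (M = 2 + (-51 - 20)*6 = 2 - 71*6 = 2 - 426 = -424)
s(209) + M = (-1 + (1/9)*209) - 424 = (-1 + 209/9) - 424 = 200/9 - 424 = -3616/9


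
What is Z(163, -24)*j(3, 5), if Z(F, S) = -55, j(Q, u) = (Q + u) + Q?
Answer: -605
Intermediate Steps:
j(Q, u) = u + 2*Q
Z(163, -24)*j(3, 5) = -55*(5 + 2*3) = -55*(5 + 6) = -55*11 = -605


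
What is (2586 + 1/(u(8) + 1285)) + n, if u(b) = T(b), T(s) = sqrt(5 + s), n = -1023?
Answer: 2580845641/1651212 - sqrt(13)/1651212 ≈ 1563.0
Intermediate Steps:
u(b) = sqrt(5 + b)
(2586 + 1/(u(8) + 1285)) + n = (2586 + 1/(sqrt(5 + 8) + 1285)) - 1023 = (2586 + 1/(sqrt(13) + 1285)) - 1023 = (2586 + 1/(1285 + sqrt(13))) - 1023 = 1563 + 1/(1285 + sqrt(13))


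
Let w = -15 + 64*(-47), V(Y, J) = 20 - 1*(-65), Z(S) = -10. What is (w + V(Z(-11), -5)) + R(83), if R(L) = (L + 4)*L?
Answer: 4283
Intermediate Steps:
V(Y, J) = 85 (V(Y, J) = 20 + 65 = 85)
R(L) = L*(4 + L) (R(L) = (4 + L)*L = L*(4 + L))
w = -3023 (w = -15 - 3008 = -3023)
(w + V(Z(-11), -5)) + R(83) = (-3023 + 85) + 83*(4 + 83) = -2938 + 83*87 = -2938 + 7221 = 4283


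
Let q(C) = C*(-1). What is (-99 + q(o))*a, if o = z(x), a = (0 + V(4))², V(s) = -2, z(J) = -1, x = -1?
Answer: -392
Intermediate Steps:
a = 4 (a = (0 - 2)² = (-2)² = 4)
o = -1
q(C) = -C
(-99 + q(o))*a = (-99 - 1*(-1))*4 = (-99 + 1)*4 = -98*4 = -392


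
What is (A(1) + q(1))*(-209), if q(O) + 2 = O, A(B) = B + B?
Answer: -209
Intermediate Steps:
A(B) = 2*B
q(O) = -2 + O
(A(1) + q(1))*(-209) = (2*1 + (-2 + 1))*(-209) = (2 - 1)*(-209) = 1*(-209) = -209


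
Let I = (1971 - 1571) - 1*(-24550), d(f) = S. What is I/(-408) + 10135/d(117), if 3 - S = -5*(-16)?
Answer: -3028115/15708 ≈ -192.78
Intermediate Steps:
S = -77 (S = 3 - (-5)*(-16) = 3 - 1*80 = 3 - 80 = -77)
d(f) = -77
I = 24950 (I = 400 + 24550 = 24950)
I/(-408) + 10135/d(117) = 24950/(-408) + 10135/(-77) = 24950*(-1/408) + 10135*(-1/77) = -12475/204 - 10135/77 = -3028115/15708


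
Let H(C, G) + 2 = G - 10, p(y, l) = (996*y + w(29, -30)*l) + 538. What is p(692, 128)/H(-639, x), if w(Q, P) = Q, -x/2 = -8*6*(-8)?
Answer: -346741/390 ≈ -889.08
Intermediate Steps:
x = -768 (x = -2*(-8*6)*(-8) = -(-96)*(-8) = -2*384 = -768)
p(y, l) = 538 + 29*l + 996*y (p(y, l) = (996*y + 29*l) + 538 = (29*l + 996*y) + 538 = 538 + 29*l + 996*y)
H(C, G) = -12 + G (H(C, G) = -2 + (G - 10) = -2 + (-10 + G) = -12 + G)
p(692, 128)/H(-639, x) = (538 + 29*128 + 996*692)/(-12 - 768) = (538 + 3712 + 689232)/(-780) = 693482*(-1/780) = -346741/390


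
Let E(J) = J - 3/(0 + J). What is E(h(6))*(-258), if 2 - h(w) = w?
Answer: 1677/2 ≈ 838.50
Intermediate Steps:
h(w) = 2 - w
E(J) = J - 3/J
E(h(6))*(-258) = ((2 - 1*6) - 3/(2 - 1*6))*(-258) = ((2 - 6) - 3/(2 - 6))*(-258) = (-4 - 3/(-4))*(-258) = (-4 - 3*(-¼))*(-258) = (-4 + ¾)*(-258) = -13/4*(-258) = 1677/2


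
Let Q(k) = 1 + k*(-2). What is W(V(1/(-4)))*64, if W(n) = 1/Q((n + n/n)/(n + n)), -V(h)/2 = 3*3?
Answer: 1152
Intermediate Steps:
V(h) = -18 (V(h) = -6*3 = -2*9 = -18)
Q(k) = 1 - 2*k
W(n) = 1/(1 - (1 + n)/n) (W(n) = 1/(1 - 2*(n + n/n)/(n + n)) = 1/(1 - 2*(n + 1)/(2*n)) = 1/(1 - 2*(1 + n)*1/(2*n)) = 1/(1 - (1 + n)/n))
W(V(1/(-4)))*64 = -1*(-18)*64 = 18*64 = 1152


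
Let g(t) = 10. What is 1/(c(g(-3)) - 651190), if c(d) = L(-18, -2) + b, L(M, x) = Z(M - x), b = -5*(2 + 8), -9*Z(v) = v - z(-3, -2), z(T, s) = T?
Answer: -9/5861147 ≈ -1.5355e-6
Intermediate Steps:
Z(v) = -1/3 - v/9 (Z(v) = -(v - 1*(-3))/9 = -(v + 3)/9 = -(3 + v)/9 = -1/3 - v/9)
b = -50 (b = -5*10 = -50)
L(M, x) = -1/3 - M/9 + x/9 (L(M, x) = -1/3 - (M - x)/9 = -1/3 + (-M/9 + x/9) = -1/3 - M/9 + x/9)
c(d) = -437/9 (c(d) = (-1/3 - 1/9*(-18) + (1/9)*(-2)) - 50 = (-1/3 + 2 - 2/9) - 50 = 13/9 - 50 = -437/9)
1/(c(g(-3)) - 651190) = 1/(-437/9 - 651190) = 1/(-5861147/9) = -9/5861147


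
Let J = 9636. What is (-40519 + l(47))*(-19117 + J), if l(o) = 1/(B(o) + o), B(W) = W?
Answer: 36111090585/94 ≈ 3.8416e+8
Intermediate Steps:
l(o) = 1/(2*o) (l(o) = 1/(o + o) = 1/(2*o))
(-40519 + l(47))*(-19117 + J) = (-40519 + (½)/47)*(-19117 + 9636) = (-40519 + (½)*(1/47))*(-9481) = (-40519 + 1/94)*(-9481) = -3808785/94*(-9481) = 36111090585/94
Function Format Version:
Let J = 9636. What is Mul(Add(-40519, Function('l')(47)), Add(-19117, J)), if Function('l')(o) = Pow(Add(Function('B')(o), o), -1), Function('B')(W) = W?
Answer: Rational(36111090585, 94) ≈ 3.8416e+8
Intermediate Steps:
Function('l')(o) = Mul(Rational(1, 2), Pow(o, -1)) (Function('l')(o) = Pow(Add(o, o), -1) = Pow(Mul(2, o), -1) = Mul(Rational(1, 2), Pow(o, -1)))
Mul(Add(-40519, Function('l')(47)), Add(-19117, J)) = Mul(Add(-40519, Mul(Rational(1, 2), Pow(47, -1))), Add(-19117, 9636)) = Mul(Add(-40519, Mul(Rational(1, 2), Rational(1, 47))), -9481) = Mul(Add(-40519, Rational(1, 94)), -9481) = Mul(Rational(-3808785, 94), -9481) = Rational(36111090585, 94)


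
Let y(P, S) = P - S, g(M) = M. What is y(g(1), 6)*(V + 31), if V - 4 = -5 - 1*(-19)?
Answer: -245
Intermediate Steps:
V = 18 (V = 4 + (-5 - 1*(-19)) = 4 + (-5 + 19) = 4 + 14 = 18)
y(g(1), 6)*(V + 31) = (1 - 1*6)*(18 + 31) = (1 - 6)*49 = -5*49 = -245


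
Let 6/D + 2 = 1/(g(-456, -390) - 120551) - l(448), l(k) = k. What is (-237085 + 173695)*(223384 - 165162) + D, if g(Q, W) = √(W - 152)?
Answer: -10861118849975497836373986/2942840297453401 + 6*I*√542/2942840297453401 ≈ -3.6907e+9 + 4.7466e-14*I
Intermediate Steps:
g(Q, W) = √(-152 + W)
D = 6/(-450 + 1/(-120551 + I*√542)) (D = 6/(-2 + (1/(√(-152 - 390) - 120551) - 1*448)) = 6/(-2 + (1/(√(-542) - 120551) - 448)) = 6/(-2 + (1/(I*√542 - 120551) - 448)) = 6/(-2 + (1/(-120551 + I*√542) - 448)) = 6/(-2 + (-448 + 1/(-120551 + I*√542))) = 6/(-450 + 1/(-120551 + I*√542)) ≈ -0.013333 + 4.7466e-14*I)
(-237085 + 173695)*(223384 - 165162) + D = (-237085 + 173695)*(223384 - 165162) + (-39237869909406/2942840297453401 + 6*I*√542/2942840297453401) = -63390*58222 + (-39237869909406/2942840297453401 + 6*I*√542/2942840297453401) = -3690692580 + (-39237869909406/2942840297453401 + 6*I*√542/2942840297453401) = -10861118849975497836373986/2942840297453401 + 6*I*√542/2942840297453401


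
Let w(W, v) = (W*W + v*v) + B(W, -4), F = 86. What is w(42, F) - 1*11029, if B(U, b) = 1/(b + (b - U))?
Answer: -93451/50 ≈ -1869.0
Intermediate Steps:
B(U, b) = 1/(-U + 2*b)
w(W, v) = W² + v² + 1/(-8 - W) (w(W, v) = (W*W + v*v) + 1/(-W + 2*(-4)) = (W² + v²) + 1/(-W - 8) = (W² + v²) + 1/(-8 - W) = W² + v² + 1/(-8 - W))
w(42, F) - 1*11029 = (-1 + (8 + 42)*(42² + 86²))/(8 + 42) - 1*11029 = (-1 + 50*(1764 + 7396))/50 - 11029 = (-1 + 50*9160)/50 - 11029 = (-1 + 458000)/50 - 11029 = (1/50)*457999 - 11029 = 457999/50 - 11029 = -93451/50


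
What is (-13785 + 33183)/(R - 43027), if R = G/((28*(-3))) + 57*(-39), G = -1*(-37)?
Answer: -1629432/3801037 ≈ -0.42868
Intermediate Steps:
G = 37
R = -186769/84 (R = 37/((28*(-3))) + 57*(-39) = 37/(-84) - 2223 = 37*(-1/84) - 2223 = -37/84 - 2223 = -186769/84 ≈ -2223.4)
(-13785 + 33183)/(R - 43027) = (-13785 + 33183)/(-186769/84 - 43027) = 19398/(-3801037/84) = 19398*(-84/3801037) = -1629432/3801037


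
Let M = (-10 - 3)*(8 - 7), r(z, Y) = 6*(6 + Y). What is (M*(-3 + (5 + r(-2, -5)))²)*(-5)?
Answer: 4160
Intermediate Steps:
r(z, Y) = 36 + 6*Y
M = -13 (M = -13*1 = -13)
(M*(-3 + (5 + r(-2, -5)))²)*(-5) = -13*(-3 + (5 + (36 + 6*(-5))))²*(-5) = -13*(-3 + (5 + (36 - 30)))²*(-5) = -13*(-3 + (5 + 6))²*(-5) = -13*(-3 + 11)²*(-5) = -13*8²*(-5) = -13*64*(-5) = -832*(-5) = 4160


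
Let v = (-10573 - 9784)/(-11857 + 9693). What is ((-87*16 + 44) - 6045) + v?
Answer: -15978095/2164 ≈ -7383.6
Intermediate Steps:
v = 20357/2164 (v = -20357/(-2164) = -20357*(-1/2164) = 20357/2164 ≈ 9.4071)
((-87*16 + 44) - 6045) + v = ((-87*16 + 44) - 6045) + 20357/2164 = ((-1392 + 44) - 6045) + 20357/2164 = (-1348 - 6045) + 20357/2164 = -7393 + 20357/2164 = -15978095/2164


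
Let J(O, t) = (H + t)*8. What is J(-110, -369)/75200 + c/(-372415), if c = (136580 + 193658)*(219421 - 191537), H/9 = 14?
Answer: -17311728116329/700140200 ≈ -24726.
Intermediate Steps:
H = 126 (H = 9*14 = 126)
c = 9208356392 (c = 330238*27884 = 9208356392)
J(O, t) = 1008 + 8*t (J(O, t) = (126 + t)*8 = 1008 + 8*t)
J(-110, -369)/75200 + c/(-372415) = (1008 + 8*(-369))/75200 + 9208356392/(-372415) = (1008 - 2952)*(1/75200) + 9208356392*(-1/372415) = -1944*1/75200 - 9208356392/372415 = -243/9400 - 9208356392/372415 = -17311728116329/700140200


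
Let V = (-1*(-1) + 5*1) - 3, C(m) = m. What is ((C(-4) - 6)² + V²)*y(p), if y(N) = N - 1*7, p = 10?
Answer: 327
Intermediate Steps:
y(N) = -7 + N (y(N) = N - 7 = -7 + N)
V = 3 (V = (1 + 5) - 3 = 6 - 3 = 3)
((C(-4) - 6)² + V²)*y(p) = ((-4 - 6)² + 3²)*(-7 + 10) = ((-10)² + 9)*3 = (100 + 9)*3 = 109*3 = 327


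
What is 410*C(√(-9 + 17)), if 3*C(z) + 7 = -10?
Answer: -6970/3 ≈ -2323.3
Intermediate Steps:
C(z) = -17/3 (C(z) = -7/3 + (⅓)*(-10) = -7/3 - 10/3 = -17/3)
410*C(√(-9 + 17)) = 410*(-17/3) = -6970/3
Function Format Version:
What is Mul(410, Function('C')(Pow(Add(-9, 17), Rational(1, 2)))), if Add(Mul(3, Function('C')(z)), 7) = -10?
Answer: Rational(-6970, 3) ≈ -2323.3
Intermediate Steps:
Function('C')(z) = Rational(-17, 3) (Function('C')(z) = Add(Rational(-7, 3), Mul(Rational(1, 3), -10)) = Add(Rational(-7, 3), Rational(-10, 3)) = Rational(-17, 3))
Mul(410, Function('C')(Pow(Add(-9, 17), Rational(1, 2)))) = Mul(410, Rational(-17, 3)) = Rational(-6970, 3)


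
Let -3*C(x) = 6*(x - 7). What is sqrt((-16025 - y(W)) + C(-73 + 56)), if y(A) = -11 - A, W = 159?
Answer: I*sqrt(15807) ≈ 125.73*I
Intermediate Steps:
C(x) = 14 - 2*x (C(x) = -2*(x - 7) = -2*(-7 + x) = -(-42 + 6*x)/3 = 14 - 2*x)
sqrt((-16025 - y(W)) + C(-73 + 56)) = sqrt((-16025 - (-11 - 1*159)) + (14 - 2*(-73 + 56))) = sqrt((-16025 - (-11 - 159)) + (14 - 2*(-17))) = sqrt((-16025 - 1*(-170)) + (14 + 34)) = sqrt((-16025 + 170) + 48) = sqrt(-15855 + 48) = sqrt(-15807) = I*sqrt(15807)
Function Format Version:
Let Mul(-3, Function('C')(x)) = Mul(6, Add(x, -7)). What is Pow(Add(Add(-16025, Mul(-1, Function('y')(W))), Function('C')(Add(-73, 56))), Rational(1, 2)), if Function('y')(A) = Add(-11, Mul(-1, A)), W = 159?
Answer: Mul(I, Pow(15807, Rational(1, 2))) ≈ Mul(125.73, I)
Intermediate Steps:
Function('C')(x) = Add(14, Mul(-2, x)) (Function('C')(x) = Mul(Rational(-1, 3), Mul(6, Add(x, -7))) = Mul(Rational(-1, 3), Mul(6, Add(-7, x))) = Mul(Rational(-1, 3), Add(-42, Mul(6, x))) = Add(14, Mul(-2, x)))
Pow(Add(Add(-16025, Mul(-1, Function('y')(W))), Function('C')(Add(-73, 56))), Rational(1, 2)) = Pow(Add(Add(-16025, Mul(-1, Add(-11, Mul(-1, 159)))), Add(14, Mul(-2, Add(-73, 56)))), Rational(1, 2)) = Pow(Add(Add(-16025, Mul(-1, Add(-11, -159))), Add(14, Mul(-2, -17))), Rational(1, 2)) = Pow(Add(Add(-16025, Mul(-1, -170)), Add(14, 34)), Rational(1, 2)) = Pow(Add(Add(-16025, 170), 48), Rational(1, 2)) = Pow(Add(-15855, 48), Rational(1, 2)) = Pow(-15807, Rational(1, 2)) = Mul(I, Pow(15807, Rational(1, 2)))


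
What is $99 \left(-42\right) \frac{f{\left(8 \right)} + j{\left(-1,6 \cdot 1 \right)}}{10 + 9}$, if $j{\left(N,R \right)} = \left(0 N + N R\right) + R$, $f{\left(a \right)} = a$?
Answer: $- \frac{33264}{19} \approx -1750.7$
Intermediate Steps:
$j{\left(N,R \right)} = R + N R$ ($j{\left(N,R \right)} = \left(0 + N R\right) + R = N R + R = R + N R$)
$99 \left(-42\right) \frac{f{\left(8 \right)} + j{\left(-1,6 \cdot 1 \right)}}{10 + 9} = 99 \left(-42\right) \frac{8 + 6 \cdot 1 \left(1 - 1\right)}{10 + 9} = - 4158 \frac{8 + 6 \cdot 0}{19} = - 4158 \left(8 + 0\right) \frac{1}{19} = - 4158 \cdot 8 \cdot \frac{1}{19} = \left(-4158\right) \frac{8}{19} = - \frac{33264}{19}$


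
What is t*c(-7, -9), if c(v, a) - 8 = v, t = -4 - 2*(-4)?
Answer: 4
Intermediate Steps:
t = 4 (t = -4 + 8 = 4)
c(v, a) = 8 + v
t*c(-7, -9) = 4*(8 - 7) = 4*1 = 4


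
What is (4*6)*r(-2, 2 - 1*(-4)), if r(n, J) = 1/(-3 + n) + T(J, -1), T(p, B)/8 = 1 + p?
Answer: 6696/5 ≈ 1339.2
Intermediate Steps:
T(p, B) = 8 + 8*p (T(p, B) = 8*(1 + p) = 8 + 8*p)
r(n, J) = 8 + 1/(-3 + n) + 8*J (r(n, J) = 1/(-3 + n) + (8 + 8*J) = 8 + 1/(-3 + n) + 8*J)
(4*6)*r(-2, 2 - 1*(-4)) = (4*6)*((-23 - 24*(2 - 1*(-4)) + 8*(-2)*(1 + (2 - 1*(-4))))/(-3 - 2)) = 24*((-23 - 24*(2 + 4) + 8*(-2)*(1 + (2 + 4)))/(-5)) = 24*(-(-23 - 24*6 + 8*(-2)*(1 + 6))/5) = 24*(-(-23 - 144 + 8*(-2)*7)/5) = 24*(-(-23 - 144 - 112)/5) = 24*(-1/5*(-279)) = 24*(279/5) = 6696/5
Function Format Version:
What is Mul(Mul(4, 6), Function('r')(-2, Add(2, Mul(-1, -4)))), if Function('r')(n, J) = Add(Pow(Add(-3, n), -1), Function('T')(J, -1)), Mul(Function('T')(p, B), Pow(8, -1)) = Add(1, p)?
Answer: Rational(6696, 5) ≈ 1339.2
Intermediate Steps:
Function('T')(p, B) = Add(8, Mul(8, p)) (Function('T')(p, B) = Mul(8, Add(1, p)) = Add(8, Mul(8, p)))
Function('r')(n, J) = Add(8, Pow(Add(-3, n), -1), Mul(8, J)) (Function('r')(n, J) = Add(Pow(Add(-3, n), -1), Add(8, Mul(8, J))) = Add(8, Pow(Add(-3, n), -1), Mul(8, J)))
Mul(Mul(4, 6), Function('r')(-2, Add(2, Mul(-1, -4)))) = Mul(Mul(4, 6), Mul(Pow(Add(-3, -2), -1), Add(-23, Mul(-24, Add(2, Mul(-1, -4))), Mul(8, -2, Add(1, Add(2, Mul(-1, -4))))))) = Mul(24, Mul(Pow(-5, -1), Add(-23, Mul(-24, Add(2, 4)), Mul(8, -2, Add(1, Add(2, 4)))))) = Mul(24, Mul(Rational(-1, 5), Add(-23, Mul(-24, 6), Mul(8, -2, Add(1, 6))))) = Mul(24, Mul(Rational(-1, 5), Add(-23, -144, Mul(8, -2, 7)))) = Mul(24, Mul(Rational(-1, 5), Add(-23, -144, -112))) = Mul(24, Mul(Rational(-1, 5), -279)) = Mul(24, Rational(279, 5)) = Rational(6696, 5)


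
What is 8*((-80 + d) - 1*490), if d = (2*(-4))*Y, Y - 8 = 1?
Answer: -5136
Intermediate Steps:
Y = 9 (Y = 8 + 1 = 9)
d = -72 (d = (2*(-4))*9 = -8*9 = -72)
8*((-80 + d) - 1*490) = 8*((-80 - 72) - 1*490) = 8*(-152 - 490) = 8*(-642) = -5136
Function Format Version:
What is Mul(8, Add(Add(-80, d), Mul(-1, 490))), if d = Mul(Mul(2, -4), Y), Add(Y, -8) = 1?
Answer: -5136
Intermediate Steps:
Y = 9 (Y = Add(8, 1) = 9)
d = -72 (d = Mul(Mul(2, -4), 9) = Mul(-8, 9) = -72)
Mul(8, Add(Add(-80, d), Mul(-1, 490))) = Mul(8, Add(Add(-80, -72), Mul(-1, 490))) = Mul(8, Add(-152, -490)) = Mul(8, -642) = -5136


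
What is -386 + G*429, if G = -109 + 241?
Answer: 56242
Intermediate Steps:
G = 132
-386 + G*429 = -386 + 132*429 = -386 + 56628 = 56242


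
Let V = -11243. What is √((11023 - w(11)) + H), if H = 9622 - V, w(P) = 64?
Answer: 12*√221 ≈ 178.39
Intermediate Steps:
H = 20865 (H = 9622 - 1*(-11243) = 9622 + 11243 = 20865)
√((11023 - w(11)) + H) = √((11023 - 1*64) + 20865) = √((11023 - 64) + 20865) = √(10959 + 20865) = √31824 = 12*√221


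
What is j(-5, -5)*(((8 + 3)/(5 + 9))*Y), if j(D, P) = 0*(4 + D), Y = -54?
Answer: 0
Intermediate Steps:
j(D, P) = 0
j(-5, -5)*(((8 + 3)/(5 + 9))*Y) = 0*(((8 + 3)/(5 + 9))*(-54)) = 0*((11/14)*(-54)) = 0*(-297/7) = 0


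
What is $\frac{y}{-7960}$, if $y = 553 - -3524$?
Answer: $- \frac{4077}{7960} \approx -0.51219$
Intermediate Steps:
$y = 4077$ ($y = 553 + 3524 = 4077$)
$\frac{y}{-7960} = \frac{4077}{-7960} = 4077 \left(- \frac{1}{7960}\right) = - \frac{4077}{7960}$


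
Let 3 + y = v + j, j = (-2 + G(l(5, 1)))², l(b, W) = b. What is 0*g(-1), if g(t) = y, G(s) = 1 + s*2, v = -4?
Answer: 0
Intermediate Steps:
G(s) = 1 + 2*s
j = 81 (j = (-2 + (1 + 2*5))² = (-2 + (1 + 10))² = (-2 + 11)² = 9² = 81)
y = 74 (y = -3 + (-4 + 81) = -3 + 77 = 74)
g(t) = 74
0*g(-1) = 0*74 = 0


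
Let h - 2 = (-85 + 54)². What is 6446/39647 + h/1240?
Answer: 46173101/49162280 ≈ 0.93920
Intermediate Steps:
h = 963 (h = 2 + (-85 + 54)² = 2 + (-31)² = 2 + 961 = 963)
6446/39647 + h/1240 = 6446/39647 + 963/1240 = 46173101/49162280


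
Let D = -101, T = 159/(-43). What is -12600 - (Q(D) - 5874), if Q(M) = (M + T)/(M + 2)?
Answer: -28637084/4257 ≈ -6727.1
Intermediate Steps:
T = -159/43 (T = 159*(-1/43) = -159/43 ≈ -3.6977)
Q(M) = (-159/43 + M)/(2 + M) (Q(M) = (M - 159/43)/(M + 2) = (-159/43 + M)/(2 + M))
-12600 - (Q(D) - 5874) = -12600 - ((-159/43 - 101)/(2 - 101) - 5874) = -12600 - (-4502/43/(-99) - 5874) = -12600 - (-1/99*(-4502/43) - 5874) = -12600 - (4502/4257 - 5874) = -12600 - 1*(-25001116/4257) = -12600 + 25001116/4257 = -28637084/4257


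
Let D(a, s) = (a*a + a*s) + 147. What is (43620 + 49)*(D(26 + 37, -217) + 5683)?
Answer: -169086368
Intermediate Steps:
D(a, s) = 147 + a² + a*s (D(a, s) = (a² + a*s) + 147 = 147 + a² + a*s)
(43620 + 49)*(D(26 + 37, -217) + 5683) = (43620 + 49)*((147 + (26 + 37)² + (26 + 37)*(-217)) + 5683) = 43669*((147 + 63² + 63*(-217)) + 5683) = 43669*((147 + 3969 - 13671) + 5683) = 43669*(-9555 + 5683) = 43669*(-3872) = -169086368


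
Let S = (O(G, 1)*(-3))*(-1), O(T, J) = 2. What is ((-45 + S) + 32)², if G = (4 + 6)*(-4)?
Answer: 49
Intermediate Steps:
G = -40 (G = 10*(-4) = -40)
S = 6 (S = (2*(-3))*(-1) = -6*(-1) = 6)
((-45 + S) + 32)² = ((-45 + 6) + 32)² = (-39 + 32)² = (-7)² = 49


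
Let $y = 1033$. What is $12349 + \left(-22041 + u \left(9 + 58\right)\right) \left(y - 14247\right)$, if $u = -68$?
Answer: $351465107$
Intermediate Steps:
$12349 + \left(-22041 + u \left(9 + 58\right)\right) \left(y - 14247\right) = 12349 + \left(-22041 - 68 \left(9 + 58\right)\right) \left(1033 - 14247\right) = 12349 + \left(-22041 - 4556\right) \left(-13214\right) = 12349 - -351452758 = 12349 + 351452758 = 351465107$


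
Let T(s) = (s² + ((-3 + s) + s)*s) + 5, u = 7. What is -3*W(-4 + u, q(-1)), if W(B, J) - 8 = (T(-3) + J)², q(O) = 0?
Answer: -5067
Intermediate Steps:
T(s) = 5 + s² + s*(-3 + 2*s) (T(s) = (s² + (-3 + 2*s)*s) + 5 = (s² + s*(-3 + 2*s)) + 5 = 5 + s² + s*(-3 + 2*s))
W(B, J) = 8 + (41 + J)² (W(B, J) = 8 + ((5 - 3*(-3) + 3*(-3)²) + J)² = 8 + ((5 + 9 + 3*9) + J)² = 8 + ((5 + 9 + 27) + J)² = 8 + (41 + J)²)
-3*W(-4 + u, q(-1)) = -3*(8 + (41 + 0)²) = -3*(8 + 41²) = -3*(8 + 1681) = -3*1689 = -5067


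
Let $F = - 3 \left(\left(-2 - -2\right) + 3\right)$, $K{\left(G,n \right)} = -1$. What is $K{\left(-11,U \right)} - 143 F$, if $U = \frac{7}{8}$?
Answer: $1286$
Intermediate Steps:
$U = \frac{7}{8}$ ($U = 7 \cdot \frac{1}{8} = \frac{7}{8} \approx 0.875$)
$F = -9$ ($F = - 3 \left(\left(-2 + 2\right) + 3\right) = - 3 \left(0 + 3\right) = \left(-3\right) 3 = -9$)
$K{\left(-11,U \right)} - 143 F = -1 - -1287 = -1 + 1287 = 1286$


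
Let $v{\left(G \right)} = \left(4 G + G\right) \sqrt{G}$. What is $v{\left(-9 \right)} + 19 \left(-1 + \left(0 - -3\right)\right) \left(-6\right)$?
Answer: $-228 - 135 i \approx -228.0 - 135.0 i$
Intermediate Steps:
$v{\left(G \right)} = 5 G^{\frac{3}{2}}$ ($v{\left(G \right)} = 5 G \sqrt{G} = 5 G^{\frac{3}{2}}$)
$v{\left(-9 \right)} + 19 \left(-1 + \left(0 - -3\right)\right) \left(-6\right) = 5 \left(-9\right)^{\frac{3}{2}} + 19 \left(-1 + \left(0 - -3\right)\right) \left(-6\right) = 5 \left(- 27 i\right) + 19 \left(-1 + \left(0 + 3\right)\right) \left(-6\right) = - 135 i + 19 \left(-1 + 3\right) \left(-6\right) = - 135 i + 19 \cdot 2 \left(-6\right) = - 135 i + 19 \left(-12\right) = - 135 i - 228 = -228 - 135 i$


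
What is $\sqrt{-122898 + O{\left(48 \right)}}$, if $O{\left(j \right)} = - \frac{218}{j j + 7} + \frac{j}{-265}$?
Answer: $\frac{2 i \sqrt{11523315064843430}}{612415} \approx 350.57 i$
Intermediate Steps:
$O{\left(j \right)} = - \frac{218}{7 + j^{2}} - \frac{j}{265}$ ($O{\left(j \right)} = - \frac{218}{j^{2} + 7} + j \left(- \frac{1}{265}\right) = - \frac{218}{7 + j^{2}} - \frac{j}{265}$)
$\sqrt{-122898 + O{\left(48 \right)}} = \sqrt{-122898 + \frac{-57770 - 48^{3} - 336}{265 \left(7 + 48^{2}\right)}} = \sqrt{-122898 + \frac{-57770 - 110592 - 336}{265 \left(7 + 2304\right)}} = \sqrt{-122898 + \frac{-57770 - 110592 - 336}{265 \cdot 2311}} = \sqrt{-122898 + \frac{1}{265} \cdot \frac{1}{2311} \left(-168698\right)} = \sqrt{-122898 - \frac{168698}{612415}} = \sqrt{- \frac{75264747368}{612415}} = \frac{2 i \sqrt{11523315064843430}}{612415}$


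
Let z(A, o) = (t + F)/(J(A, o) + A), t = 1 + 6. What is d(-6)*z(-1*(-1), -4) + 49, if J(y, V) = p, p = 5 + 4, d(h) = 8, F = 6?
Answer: 297/5 ≈ 59.400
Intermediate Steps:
p = 9
t = 7
J(y, V) = 9
z(A, o) = 13/(9 + A) (z(A, o) = (7 + 6)/(9 + A) = 13/(9 + A))
d(-6)*z(-1*(-1), -4) + 49 = 8*(13/(9 - 1*(-1))) + 49 = 8*(13/(9 + 1)) + 49 = 8*(13/10) + 49 = 52/5 + 49 = 297/5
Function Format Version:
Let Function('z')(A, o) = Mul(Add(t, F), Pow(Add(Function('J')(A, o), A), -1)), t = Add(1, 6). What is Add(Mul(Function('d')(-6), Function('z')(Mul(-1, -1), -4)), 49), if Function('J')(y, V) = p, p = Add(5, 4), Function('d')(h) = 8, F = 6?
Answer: Rational(297, 5) ≈ 59.400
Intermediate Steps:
p = 9
t = 7
Function('J')(y, V) = 9
Function('z')(A, o) = Mul(13, Pow(Add(9, A), -1)) (Function('z')(A, o) = Mul(Add(7, 6), Pow(Add(9, A), -1)) = Mul(13, Pow(Add(9, A), -1)))
Add(Mul(Function('d')(-6), Function('z')(Mul(-1, -1), -4)), 49) = Add(Mul(8, Mul(13, Pow(Add(9, Mul(-1, -1)), -1))), 49) = Add(Mul(8, Mul(13, Pow(Add(9, 1), -1))), 49) = Add(Mul(8, Mul(13, Pow(10, -1))), 49) = Add(Mul(8, Mul(13, Rational(1, 10))), 49) = Add(Mul(8, Rational(13, 10)), 49) = Add(Rational(52, 5), 49) = Rational(297, 5)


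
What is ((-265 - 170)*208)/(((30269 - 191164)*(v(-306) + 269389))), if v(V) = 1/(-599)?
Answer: 5419752/2596266238895 ≈ 2.0875e-6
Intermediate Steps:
v(V) = -1/599
((-265 - 170)*208)/(((30269 - 191164)*(v(-306) + 269389))) = ((-265 - 170)*208)/(((30269 - 191164)*(-1/599 + 269389))) = (-435*208)/((-160895*161364010/599)) = -90480/(-25962662388950/599) = -90480*(-599/25962662388950) = 5419752/2596266238895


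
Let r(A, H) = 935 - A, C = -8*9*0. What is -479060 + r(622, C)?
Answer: -478747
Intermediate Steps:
C = 0 (C = -72*0 = 0)
-479060 + r(622, C) = -479060 + (935 - 1*622) = -479060 + (935 - 622) = -479060 + 313 = -478747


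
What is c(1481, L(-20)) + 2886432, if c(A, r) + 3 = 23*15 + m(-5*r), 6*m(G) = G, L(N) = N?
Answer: 8660372/3 ≈ 2.8868e+6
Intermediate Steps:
m(G) = G/6
c(A, r) = 342 - 5*r/6 (c(A, r) = -3 + (23*15 + (-5*r)/6) = -3 + (345 - 5*r/6) = 342 - 5*r/6)
c(1481, L(-20)) + 2886432 = (342 - 5/6*(-20)) + 2886432 = (342 + 50/3) + 2886432 = 1076/3 + 2886432 = 8660372/3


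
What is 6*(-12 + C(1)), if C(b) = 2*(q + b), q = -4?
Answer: -108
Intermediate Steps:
C(b) = -8 + 2*b (C(b) = 2*(-4 + b) = -8 + 2*b)
6*(-12 + C(1)) = 6*(-12 + (-8 + 2*1)) = 6*(-12 + (-8 + 2)) = 6*(-12 - 6) = 6*(-18) = -108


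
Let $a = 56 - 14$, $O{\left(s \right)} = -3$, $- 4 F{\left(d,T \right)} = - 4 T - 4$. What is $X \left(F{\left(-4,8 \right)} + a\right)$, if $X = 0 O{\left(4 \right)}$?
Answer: $0$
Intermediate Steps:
$F{\left(d,T \right)} = 1 + T$ ($F{\left(d,T \right)} = - \frac{- 4 T - 4}{4} = - \frac{-4 - 4 T}{4} = 1 + T$)
$X = 0$ ($X = 0 \left(-3\right) = 0$)
$a = 42$
$X \left(F{\left(-4,8 \right)} + a\right) = 0 \left(\left(1 + 8\right) + 42\right) = 0 \left(9 + 42\right) = 0 \cdot 51 = 0$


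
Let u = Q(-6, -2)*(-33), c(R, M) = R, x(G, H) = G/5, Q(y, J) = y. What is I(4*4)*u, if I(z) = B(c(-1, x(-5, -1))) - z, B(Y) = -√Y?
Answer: -3168 - 198*I ≈ -3168.0 - 198.0*I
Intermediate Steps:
x(G, H) = G/5 (x(G, H) = G*(⅕) = G/5)
I(z) = -I - z (I(z) = -√(-1) - z = -I - z)
u = 198 (u = -6*(-33) = 198)
I(4*4)*u = (-I - 4*4)*198 = (-I - 1*16)*198 = (-I - 16)*198 = (-16 - I)*198 = -3168 - 198*I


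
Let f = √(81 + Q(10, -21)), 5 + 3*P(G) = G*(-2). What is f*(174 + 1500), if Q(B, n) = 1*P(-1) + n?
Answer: 1674*√59 ≈ 12858.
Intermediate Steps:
P(G) = -5/3 - 2*G/3 (P(G) = -5/3 + (G*(-2))/3 = -5/3 + (-2*G)/3 = -5/3 - 2*G/3)
Q(B, n) = -1 + n (Q(B, n) = 1*(-5/3 - ⅔*(-1)) + n = 1*(-5/3 + ⅔) + n = 1*(-1) + n = -1 + n)
f = √59 (f = √(81 + (-1 - 21)) = √(81 - 22) = √59 ≈ 7.6811)
f*(174 + 1500) = √59*(174 + 1500) = √59*1674 = 1674*√59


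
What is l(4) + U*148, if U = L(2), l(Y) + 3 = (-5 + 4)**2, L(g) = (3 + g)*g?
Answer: 1478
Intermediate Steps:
L(g) = g*(3 + g)
l(Y) = -2 (l(Y) = -3 + (-5 + 4)**2 = -3 + (-1)**2 = -3 + 1 = -2)
U = 10 (U = 2*(3 + 2) = 2*5 = 10)
l(4) + U*148 = -2 + 10*148 = -2 + 1480 = 1478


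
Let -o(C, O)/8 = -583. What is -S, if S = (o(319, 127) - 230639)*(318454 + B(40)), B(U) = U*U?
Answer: 72324202650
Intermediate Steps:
o(C, O) = 4664 (o(C, O) = -8*(-583) = 4664)
B(U) = U²
S = -72324202650 (S = (4664 - 230639)*(318454 + 40²) = -225975*(318454 + 1600) = -225975*320054 = -72324202650)
-S = -1*(-72324202650) = 72324202650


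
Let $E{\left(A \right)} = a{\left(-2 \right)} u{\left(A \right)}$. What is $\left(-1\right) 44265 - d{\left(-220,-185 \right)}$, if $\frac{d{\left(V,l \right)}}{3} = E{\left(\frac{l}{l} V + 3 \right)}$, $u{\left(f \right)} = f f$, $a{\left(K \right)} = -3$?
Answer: $379536$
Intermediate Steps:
$u{\left(f \right)} = f^{2}$
$E{\left(A \right)} = - 3 A^{2}$
$d{\left(V,l \right)} = - 9 \left(3 + V\right)^{2}$ ($d{\left(V,l \right)} = 3 \left(- 3 \left(\frac{l}{l} V + 3\right)^{2}\right) = 3 \left(- 3 \left(1 V + 3\right)^{2}\right) = 3 \left(- 3 \left(V + 3\right)^{2}\right) = 3 \left(- 3 \left(3 + V\right)^{2}\right) = - 9 \left(3 + V\right)^{2}$)
$\left(-1\right) 44265 - d{\left(-220,-185 \right)} = \left(-1\right) 44265 - - 9 \left(3 - 220\right)^{2} = -44265 - - 9 \left(-217\right)^{2} = -44265 - \left(-9\right) 47089 = -44265 - -423801 = -44265 + 423801 = 379536$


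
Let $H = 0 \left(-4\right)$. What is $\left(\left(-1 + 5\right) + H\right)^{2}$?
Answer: $16$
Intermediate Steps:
$H = 0$
$\left(\left(-1 + 5\right) + H\right)^{2} = \left(\left(-1 + 5\right) + 0\right)^{2} = \left(4 + 0\right)^{2} = 4^{2} = 16$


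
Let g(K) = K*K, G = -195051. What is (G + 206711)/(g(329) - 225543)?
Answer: -5830/58651 ≈ -0.099402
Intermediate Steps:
g(K) = K**2
(G + 206711)/(g(329) - 225543) = (-195051 + 206711)/(329**2 - 225543) = 11660/(108241 - 225543) = 11660/(-117302) = 11660*(-1/117302) = -5830/58651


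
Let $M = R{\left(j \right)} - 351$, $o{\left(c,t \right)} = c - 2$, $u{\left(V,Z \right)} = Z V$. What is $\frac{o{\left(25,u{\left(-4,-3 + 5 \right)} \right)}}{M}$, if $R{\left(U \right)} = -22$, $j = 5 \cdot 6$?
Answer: $- \frac{23}{373} \approx -0.061662$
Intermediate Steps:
$j = 30$
$u{\left(V,Z \right)} = V Z$
$o{\left(c,t \right)} = -2 + c$
$M = -373$ ($M = -22 - 351 = -373$)
$\frac{o{\left(25,u{\left(-4,-3 + 5 \right)} \right)}}{M} = \frac{-2 + 25}{-373} = 23 \left(- \frac{1}{373}\right) = - \frac{23}{373}$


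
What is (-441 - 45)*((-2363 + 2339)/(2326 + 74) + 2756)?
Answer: -66970557/50 ≈ -1.3394e+6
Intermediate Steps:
(-441 - 45)*((-2363 + 2339)/(2326 + 74) + 2756) = -486*(-24/2400 + 2756) = -486*(-24*1/2400 + 2756) = -486*(-1/100 + 2756) = -486*275599/100 = -66970557/50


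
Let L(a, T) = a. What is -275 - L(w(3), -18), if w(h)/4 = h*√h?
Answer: -275 - 12*√3 ≈ -295.78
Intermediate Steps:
w(h) = 4*h^(3/2) (w(h) = 4*(h*√h) = 4*h^(3/2))
-275 - L(w(3), -18) = -275 - 4*3^(3/2) = -275 - 4*3*√3 = -275 - 12*√3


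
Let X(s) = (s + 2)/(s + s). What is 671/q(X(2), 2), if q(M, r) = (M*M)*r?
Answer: 671/2 ≈ 335.50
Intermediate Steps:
X(s) = (2 + s)/(2*s) (X(s) = (2 + s)/((2*s)) = (2 + s)*(1/(2*s)) = (2 + s)/(2*s))
q(M, r) = r*M² (q(M, r) = M²*r = r*M²)
671/q(X(2), 2) = 671/((2*((½)*(2 + 2)/2)²)) = 671/((2*((½)*(½)*4)²)) = 671/((2*1²)) = 671/((2*1)) = 671/2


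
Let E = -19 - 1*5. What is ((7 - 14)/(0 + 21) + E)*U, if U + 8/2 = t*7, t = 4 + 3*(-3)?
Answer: 949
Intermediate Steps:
E = -24 (E = -19 - 5 = -24)
t = -5 (t = 4 - 9 = -5)
U = -39 (U = -4 - 5*7 = -4 - 35 = -39)
((7 - 14)/(0 + 21) + E)*U = ((7 - 14)/(0 + 21) - 24)*(-39) = (-7/21 - 24)*(-39) = (-7*1/21 - 24)*(-39) = (-⅓ - 24)*(-39) = -73/3*(-39) = 949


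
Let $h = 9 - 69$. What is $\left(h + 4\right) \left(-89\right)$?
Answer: $4984$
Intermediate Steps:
$h = -60$ ($h = 9 - 69 = -60$)
$\left(h + 4\right) \left(-89\right) = \left(-60 + 4\right) \left(-89\right) = \left(-56\right) \left(-89\right) = 4984$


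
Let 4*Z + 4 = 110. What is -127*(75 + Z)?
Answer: -25781/2 ≈ -12891.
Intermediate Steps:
Z = 53/2 (Z = -1 + (¼)*110 = -1 + 55/2 = 53/2 ≈ 26.500)
-127*(75 + Z) = -127*(75 + 53/2) = -127*203/2 = -25781/2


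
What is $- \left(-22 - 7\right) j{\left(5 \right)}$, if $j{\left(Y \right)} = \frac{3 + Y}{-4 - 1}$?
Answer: $- \frac{232}{5} \approx -46.4$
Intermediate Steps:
$j{\left(Y \right)} = - \frac{3}{5} - \frac{Y}{5}$ ($j{\left(Y \right)} = \frac{3 + Y}{-5} = \left(3 + Y\right) \left(- \frac{1}{5}\right) = - \frac{3}{5} - \frac{Y}{5}$)
$- \left(-22 - 7\right) j{\left(5 \right)} = - \left(-22 - 7\right) \left(- \frac{3}{5} - 1\right) = - \left(-29\right) \left(- \frac{3}{5} - 1\right) = - \frac{\left(-29\right) \left(-8\right)}{5} = \left(-1\right) \frac{232}{5} = - \frac{232}{5}$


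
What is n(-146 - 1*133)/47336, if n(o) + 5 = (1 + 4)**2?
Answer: 5/11834 ≈ 0.00042251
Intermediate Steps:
n(o) = 20 (n(o) = -5 + (1 + 4)**2 = -5 + 5**2 = -5 + 25 = 20)
n(-146 - 1*133)/47336 = 20/47336 = 20*(1/47336) = 5/11834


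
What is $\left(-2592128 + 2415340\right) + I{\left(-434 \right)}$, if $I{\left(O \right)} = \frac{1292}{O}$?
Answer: $- \frac{38363642}{217} \approx -1.7679 \cdot 10^{5}$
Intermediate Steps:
$\left(-2592128 + 2415340\right) + I{\left(-434 \right)} = \left(-2592128 + 2415340\right) + \frac{1292}{-434} = -176788 + 1292 \left(- \frac{1}{434}\right) = -176788 - \frac{646}{217} = - \frac{38363642}{217}$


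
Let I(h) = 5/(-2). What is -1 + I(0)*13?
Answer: -67/2 ≈ -33.500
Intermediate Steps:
I(h) = -5/2 (I(h) = 5*(-1/2) = -5/2)
-1 + I(0)*13 = -1 - 5/2*13 = -1 - 65/2 = -67/2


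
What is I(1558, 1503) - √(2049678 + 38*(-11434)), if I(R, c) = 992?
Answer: 992 - √1615186 ≈ -278.90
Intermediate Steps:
I(1558, 1503) - √(2049678 + 38*(-11434)) = 992 - √(2049678 + 38*(-11434)) = 992 - √(2049678 - 434492) = 992 - √1615186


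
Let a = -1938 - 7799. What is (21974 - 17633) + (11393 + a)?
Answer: 5997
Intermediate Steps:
a = -9737
(21974 - 17633) + (11393 + a) = (21974 - 17633) + (11393 - 9737) = 4341 + 1656 = 5997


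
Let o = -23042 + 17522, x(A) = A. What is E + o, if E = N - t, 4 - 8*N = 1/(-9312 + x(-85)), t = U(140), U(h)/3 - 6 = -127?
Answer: -387645043/75176 ≈ -5156.5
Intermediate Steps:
U(h) = -363 (U(h) = 18 + 3*(-127) = 18 - 381 = -363)
t = -363
N = 37589/75176 (N = ½ - 1/(8*(-9312 - 85)) = ½ - ⅛/(-9397) = ½ - ⅛*(-1/9397) = ½ + 1/75176 = 37589/75176 ≈ 0.50001)
o = -5520
E = 27326477/75176 (E = 37589/75176 - 1*(-363) = 37589/75176 + 363 = 27326477/75176 ≈ 363.50)
E + o = 27326477/75176 - 5520 = -387645043/75176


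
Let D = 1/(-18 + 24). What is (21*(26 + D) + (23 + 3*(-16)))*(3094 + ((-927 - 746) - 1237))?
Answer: 96508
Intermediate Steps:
D = ⅙ (D = 1/6 = ⅙ ≈ 0.16667)
(21*(26 + D) + (23 + 3*(-16)))*(3094 + ((-927 - 746) - 1237)) = (21*(26 + ⅙) + (23 + 3*(-16)))*(3094 + ((-927 - 746) - 1237)) = (21*(157/6) + (23 - 48))*(3094 + (-1673 - 1237)) = (1099/2 - 25)*(3094 - 2910) = (1049/2)*184 = 96508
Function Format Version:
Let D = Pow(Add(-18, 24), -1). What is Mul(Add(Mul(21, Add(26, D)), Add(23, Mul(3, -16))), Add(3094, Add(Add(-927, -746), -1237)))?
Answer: 96508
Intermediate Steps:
D = Rational(1, 6) (D = Pow(6, -1) = Rational(1, 6) ≈ 0.16667)
Mul(Add(Mul(21, Add(26, D)), Add(23, Mul(3, -16))), Add(3094, Add(Add(-927, -746), -1237))) = Mul(Add(Mul(21, Add(26, Rational(1, 6))), Add(23, Mul(3, -16))), Add(3094, Add(Add(-927, -746), -1237))) = Mul(Add(Mul(21, Rational(157, 6)), Add(23, -48)), Add(3094, Add(-1673, -1237))) = Mul(Add(Rational(1099, 2), -25), Add(3094, -2910)) = Mul(Rational(1049, 2), 184) = 96508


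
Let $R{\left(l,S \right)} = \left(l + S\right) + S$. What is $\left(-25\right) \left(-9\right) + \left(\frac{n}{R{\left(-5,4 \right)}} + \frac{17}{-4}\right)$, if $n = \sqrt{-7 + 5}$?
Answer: $\frac{883}{4} + \frac{i \sqrt{2}}{3} \approx 220.75 + 0.4714 i$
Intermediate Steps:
$R{\left(l,S \right)} = l + 2 S$ ($R{\left(l,S \right)} = \left(S + l\right) + S = l + 2 S$)
$n = i \sqrt{2}$ ($n = \sqrt{-2} = i \sqrt{2} \approx 1.4142 i$)
$\left(-25\right) \left(-9\right) + \left(\frac{n}{R{\left(-5,4 \right)}} + \frac{17}{-4}\right) = \left(-25\right) \left(-9\right) + \left(\frac{i \sqrt{2}}{-5 + 2 \cdot 4} + \frac{17}{-4}\right) = 225 + \left(\frac{i \sqrt{2}}{-5 + 8} + 17 \left(- \frac{1}{4}\right)\right) = 225 - \left(\frac{17}{4} - \frac{i \sqrt{2}}{3}\right) = \frac{883}{4} + \frac{i \sqrt{2}}{3}$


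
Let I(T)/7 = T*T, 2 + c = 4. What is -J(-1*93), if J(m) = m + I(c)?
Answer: 65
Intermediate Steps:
c = 2 (c = -2 + 4 = 2)
I(T) = 7*T² (I(T) = 7*(T*T) = 7*T²)
J(m) = 28 + m (J(m) = m + 7*2² = m + 7*4 = m + 28 = 28 + m)
-J(-1*93) = -(28 - 1*93) = -(28 - 93) = -1*(-65) = 65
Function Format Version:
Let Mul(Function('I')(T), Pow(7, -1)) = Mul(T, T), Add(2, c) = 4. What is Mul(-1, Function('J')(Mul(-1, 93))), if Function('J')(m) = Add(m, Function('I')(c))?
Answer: 65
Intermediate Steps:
c = 2 (c = Add(-2, 4) = 2)
Function('I')(T) = Mul(7, Pow(T, 2)) (Function('I')(T) = Mul(7, Mul(T, T)) = Mul(7, Pow(T, 2)))
Function('J')(m) = Add(28, m) (Function('J')(m) = Add(m, Mul(7, Pow(2, 2))) = Add(m, Mul(7, 4)) = Add(m, 28) = Add(28, m))
Mul(-1, Function('J')(Mul(-1, 93))) = Mul(-1, Add(28, Mul(-1, 93))) = Mul(-1, Add(28, -93)) = Mul(-1, -65) = 65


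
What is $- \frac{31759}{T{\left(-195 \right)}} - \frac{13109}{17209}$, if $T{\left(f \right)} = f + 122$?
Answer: $\frac{545583674}{1256257} \approx 434.29$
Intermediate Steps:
$T{\left(f \right)} = 122 + f$
$- \frac{31759}{T{\left(-195 \right)}} - \frac{13109}{17209} = - \frac{31759}{122 - 195} - \frac{13109}{17209} = - \frac{31759}{-73} - \frac{13109}{17209} = \left(-31759\right) \left(- \frac{1}{73}\right) - \frac{13109}{17209} = \frac{31759}{73} - \frac{13109}{17209} = \frac{545583674}{1256257}$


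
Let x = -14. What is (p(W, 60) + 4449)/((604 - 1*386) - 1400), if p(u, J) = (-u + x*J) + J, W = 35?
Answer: -1817/591 ≈ -3.0745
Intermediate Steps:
p(u, J) = -u - 13*J (p(u, J) = (-u - 14*J) + J = -u - 13*J)
(p(W, 60) + 4449)/((604 - 1*386) - 1400) = ((-1*35 - 13*60) + 4449)/((604 - 1*386) - 1400) = ((-35 - 780) + 4449)/((604 - 386) - 1400) = (-815 + 4449)/(218 - 1400) = 3634/(-1182) = 3634*(-1/1182) = -1817/591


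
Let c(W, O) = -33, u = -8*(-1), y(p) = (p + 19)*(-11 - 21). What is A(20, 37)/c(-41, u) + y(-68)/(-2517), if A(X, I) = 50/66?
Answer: -590159/913671 ≈ -0.64592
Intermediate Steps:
A(X, I) = 25/33 (A(X, I) = 50*(1/66) = 25/33)
y(p) = -608 - 32*p (y(p) = (19 + p)*(-32) = -608 - 32*p)
u = 8
A(20, 37)/c(-41, u) + y(-68)/(-2517) = (25/33)/(-33) + (-608 - 32*(-68))/(-2517) = (25/33)*(-1/33) + (-608 + 2176)*(-1/2517) = -25/1089 + 1568*(-1/2517) = -25/1089 - 1568/2517 = -590159/913671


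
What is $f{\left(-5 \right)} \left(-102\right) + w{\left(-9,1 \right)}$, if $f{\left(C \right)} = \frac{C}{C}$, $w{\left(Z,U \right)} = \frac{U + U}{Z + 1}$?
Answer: $- \frac{409}{4} \approx -102.25$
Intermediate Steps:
$w{\left(Z,U \right)} = \frac{2 U}{1 + Z}$
$f{\left(C \right)} = 1$
$f{\left(-5 \right)} \left(-102\right) + w{\left(-9,1 \right)} = 1 \left(-102\right) + 2 \cdot 1 \frac{1}{1 - 9} = -102 + 2 \cdot 1 \frac{1}{-8} = -102 + 2 \cdot 1 \left(- \frac{1}{8}\right) = -102 - \frac{1}{4} = - \frac{409}{4}$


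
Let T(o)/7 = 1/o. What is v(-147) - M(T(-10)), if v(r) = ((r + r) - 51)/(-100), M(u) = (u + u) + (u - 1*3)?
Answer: 171/20 ≈ 8.5500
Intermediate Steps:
T(o) = 7/o
M(u) = -3 + 3*u (M(u) = 2*u + (u - 3) = 2*u + (-3 + u) = -3 + 3*u)
v(r) = 51/100 - r/50 (v(r) = (2*r - 51)*(-1/100) = (-51 + 2*r)*(-1/100) = 51/100 - r/50)
v(-147) - M(T(-10)) = (51/100 - 1/50*(-147)) - (-3 + 3*(7/(-10))) = (51/100 + 147/50) - (-3 + 3*(7*(-⅒))) = 69/20 - (-3 + 3*(-7/10)) = 69/20 - (-3 - 21/10) = 69/20 - 1*(-51/10) = 69/20 + 51/10 = 171/20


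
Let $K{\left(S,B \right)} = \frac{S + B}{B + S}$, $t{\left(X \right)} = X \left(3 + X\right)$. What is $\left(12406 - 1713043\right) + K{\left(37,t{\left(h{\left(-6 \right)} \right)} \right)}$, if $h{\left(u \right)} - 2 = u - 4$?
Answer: $-1700636$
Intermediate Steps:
$h{\left(u \right)} = -2 + u$ ($h{\left(u \right)} = 2 + \left(u - 4\right) = 2 + \left(-4 + u\right) = -2 + u$)
$K{\left(S,B \right)} = 1$ ($K{\left(S,B \right)} = \frac{B + S}{B + S} = 1$)
$\left(12406 - 1713043\right) + K{\left(37,t{\left(h{\left(-6 \right)} \right)} \right)} = \left(12406 - 1713043\right) + 1 = -1700637 + 1 = -1700636$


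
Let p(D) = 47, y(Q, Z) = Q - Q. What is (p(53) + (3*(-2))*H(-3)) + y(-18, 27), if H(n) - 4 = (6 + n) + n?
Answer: 23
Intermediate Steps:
y(Q, Z) = 0
H(n) = 10 + 2*n (H(n) = 4 + ((6 + n) + n) = 4 + (6 + 2*n) = 10 + 2*n)
(p(53) + (3*(-2))*H(-3)) + y(-18, 27) = (47 + (3*(-2))*(10 + 2*(-3))) + 0 = (47 - 6*(10 - 6)) + 0 = (47 - 6*4) + 0 = (47 - 24) + 0 = 23 + 0 = 23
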